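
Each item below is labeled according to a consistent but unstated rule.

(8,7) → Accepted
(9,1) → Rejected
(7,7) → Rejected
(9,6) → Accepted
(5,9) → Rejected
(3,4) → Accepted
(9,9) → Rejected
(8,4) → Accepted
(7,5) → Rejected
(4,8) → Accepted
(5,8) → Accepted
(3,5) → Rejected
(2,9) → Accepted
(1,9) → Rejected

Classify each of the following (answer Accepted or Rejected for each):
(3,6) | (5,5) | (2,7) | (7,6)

Accepted, Rejected, Accepted, Accepted

All 'Accepted' examples share one property — product is even — and every 'Rejected' example lacks it.
(3,6): Accepted (3·6 = 18).
(5,5): Rejected (5·5 = 25).
(2,7): Accepted (2·7 = 14).
(7,6): Accepted (7·6 = 42).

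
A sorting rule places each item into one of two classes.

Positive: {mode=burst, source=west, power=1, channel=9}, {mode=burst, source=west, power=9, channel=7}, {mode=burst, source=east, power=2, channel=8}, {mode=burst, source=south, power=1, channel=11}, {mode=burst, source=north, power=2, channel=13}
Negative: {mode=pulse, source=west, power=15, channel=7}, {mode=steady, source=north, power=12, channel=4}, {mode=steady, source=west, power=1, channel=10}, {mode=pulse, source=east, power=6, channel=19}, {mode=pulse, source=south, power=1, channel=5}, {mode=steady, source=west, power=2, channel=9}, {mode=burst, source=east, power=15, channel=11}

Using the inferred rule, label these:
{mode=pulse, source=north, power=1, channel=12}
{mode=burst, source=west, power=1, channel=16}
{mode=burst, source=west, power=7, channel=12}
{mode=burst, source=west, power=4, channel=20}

Negative, Positive, Positive, Positive

The simplest hypothesis consistent with all the labels is: mode is burst AND power ≤ 9.
{mode=pulse, source=north, power=1, channel=12} — mode is pulse, power = 1, hence Negative. {mode=burst, source=west, power=1, channel=16} — mode is burst, power = 1, hence Positive. {mode=burst, source=west, power=7, channel=12} — mode is burst, power = 7, hence Positive. {mode=burst, source=west, power=4, channel=20} — mode is burst, power = 4, hence Positive.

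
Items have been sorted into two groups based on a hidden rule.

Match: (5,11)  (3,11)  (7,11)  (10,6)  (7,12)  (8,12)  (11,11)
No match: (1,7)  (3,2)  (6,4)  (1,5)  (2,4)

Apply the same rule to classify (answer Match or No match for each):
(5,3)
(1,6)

No match, No match

The distinguishing property — sum ≥ 14 — holds for all the 'Match' cases and none of the 'No match' cases.
(5,3): No match (5+3 = 8).
(1,6): No match (1+6 = 7).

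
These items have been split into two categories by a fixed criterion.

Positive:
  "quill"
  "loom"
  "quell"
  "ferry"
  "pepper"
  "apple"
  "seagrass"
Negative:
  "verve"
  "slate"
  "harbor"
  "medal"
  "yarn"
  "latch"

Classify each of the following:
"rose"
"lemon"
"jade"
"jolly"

Negative, Negative, Negative, Positive

Comparing the two groups points to one rule — has a double letter.
"rose" → no doubled letter → Negative. "lemon" → no doubled letter → Negative. "jade" → no doubled letter → Negative. "jolly" → 'll' doubled → Positive.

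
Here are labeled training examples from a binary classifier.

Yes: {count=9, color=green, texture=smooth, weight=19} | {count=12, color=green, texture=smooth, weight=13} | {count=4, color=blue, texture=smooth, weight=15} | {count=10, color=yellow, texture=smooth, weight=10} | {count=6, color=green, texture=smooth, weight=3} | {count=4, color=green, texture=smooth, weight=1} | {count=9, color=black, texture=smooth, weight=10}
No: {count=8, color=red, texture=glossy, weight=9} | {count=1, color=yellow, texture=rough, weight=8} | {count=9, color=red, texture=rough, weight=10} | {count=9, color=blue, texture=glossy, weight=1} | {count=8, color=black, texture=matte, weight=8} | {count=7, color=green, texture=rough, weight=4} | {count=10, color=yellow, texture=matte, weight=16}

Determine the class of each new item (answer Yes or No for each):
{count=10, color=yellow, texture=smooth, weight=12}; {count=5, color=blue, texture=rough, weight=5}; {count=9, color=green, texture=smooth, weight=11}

Yes, No, Yes

All 'Yes' examples share one property — texture is smooth — and every 'No' example lacks it.
{count=10, color=yellow, texture=smooth, weight=12} → texture is smooth → Yes.
{count=5, color=blue, texture=rough, weight=5} → texture is rough → No.
{count=9, color=green, texture=smooth, weight=11} → texture is smooth → Yes.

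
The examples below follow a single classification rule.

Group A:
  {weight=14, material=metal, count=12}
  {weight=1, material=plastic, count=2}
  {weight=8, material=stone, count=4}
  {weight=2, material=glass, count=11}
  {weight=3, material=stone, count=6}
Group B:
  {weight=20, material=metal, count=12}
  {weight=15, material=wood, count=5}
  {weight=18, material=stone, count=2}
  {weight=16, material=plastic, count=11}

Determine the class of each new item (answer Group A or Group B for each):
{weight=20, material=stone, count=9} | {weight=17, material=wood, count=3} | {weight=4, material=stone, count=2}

The common property of the 'Group A' items is: weight ≤ 14. No 'Group B' item has it.

Group B, Group B, Group A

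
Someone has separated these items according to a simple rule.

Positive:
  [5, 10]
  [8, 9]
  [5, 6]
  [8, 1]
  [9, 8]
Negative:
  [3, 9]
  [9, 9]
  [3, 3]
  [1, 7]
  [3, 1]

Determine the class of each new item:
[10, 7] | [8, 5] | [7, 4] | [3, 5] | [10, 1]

Positive, Positive, Positive, Negative, Positive

The simplest hypothesis consistent with all the labels is: sum is odd.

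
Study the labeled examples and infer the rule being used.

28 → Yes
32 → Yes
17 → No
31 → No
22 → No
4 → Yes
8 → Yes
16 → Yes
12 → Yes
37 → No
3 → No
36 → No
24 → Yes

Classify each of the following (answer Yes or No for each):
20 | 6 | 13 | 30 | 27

A rule that fits every label: multiple of 4 AND at most 32 — true of each 'Yes' example, false of each 'No' one.
20: 20 = 4·5, 20 ≤ 32, fits → Yes. 6: 6 = 4·1 + 2, 6 ≤ 32, does not fit → No. 13: 13 = 4·3 + 1, 13 ≤ 32, does not fit → No. 30: 30 = 4·7 + 2, 30 ≤ 32, does not fit → No. 27: 27 = 4·6 + 3, 27 ≤ 32, does not fit → No.

Yes, No, No, No, No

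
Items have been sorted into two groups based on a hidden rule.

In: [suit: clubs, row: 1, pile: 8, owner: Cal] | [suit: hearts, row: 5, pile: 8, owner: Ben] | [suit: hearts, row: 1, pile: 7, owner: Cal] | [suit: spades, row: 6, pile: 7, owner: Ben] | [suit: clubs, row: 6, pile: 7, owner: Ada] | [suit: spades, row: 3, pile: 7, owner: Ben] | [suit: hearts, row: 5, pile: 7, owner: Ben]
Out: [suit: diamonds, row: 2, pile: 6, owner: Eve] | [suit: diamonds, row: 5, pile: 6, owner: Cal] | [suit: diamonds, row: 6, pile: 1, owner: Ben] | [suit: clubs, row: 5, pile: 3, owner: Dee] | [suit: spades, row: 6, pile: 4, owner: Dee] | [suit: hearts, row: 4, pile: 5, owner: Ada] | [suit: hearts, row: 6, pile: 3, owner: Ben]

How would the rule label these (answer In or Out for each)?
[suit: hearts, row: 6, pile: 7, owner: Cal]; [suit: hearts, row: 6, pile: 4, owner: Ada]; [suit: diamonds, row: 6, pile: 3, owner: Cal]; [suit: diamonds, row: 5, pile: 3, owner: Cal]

In, Out, Out, Out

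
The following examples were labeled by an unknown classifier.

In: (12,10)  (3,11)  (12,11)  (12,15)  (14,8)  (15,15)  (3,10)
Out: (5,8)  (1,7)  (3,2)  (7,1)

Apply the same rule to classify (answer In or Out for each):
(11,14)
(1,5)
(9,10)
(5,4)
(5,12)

In, Out, In, Out, In

Every 'In' example satisfies: max ≥ 10. None of the 'Out' examples do.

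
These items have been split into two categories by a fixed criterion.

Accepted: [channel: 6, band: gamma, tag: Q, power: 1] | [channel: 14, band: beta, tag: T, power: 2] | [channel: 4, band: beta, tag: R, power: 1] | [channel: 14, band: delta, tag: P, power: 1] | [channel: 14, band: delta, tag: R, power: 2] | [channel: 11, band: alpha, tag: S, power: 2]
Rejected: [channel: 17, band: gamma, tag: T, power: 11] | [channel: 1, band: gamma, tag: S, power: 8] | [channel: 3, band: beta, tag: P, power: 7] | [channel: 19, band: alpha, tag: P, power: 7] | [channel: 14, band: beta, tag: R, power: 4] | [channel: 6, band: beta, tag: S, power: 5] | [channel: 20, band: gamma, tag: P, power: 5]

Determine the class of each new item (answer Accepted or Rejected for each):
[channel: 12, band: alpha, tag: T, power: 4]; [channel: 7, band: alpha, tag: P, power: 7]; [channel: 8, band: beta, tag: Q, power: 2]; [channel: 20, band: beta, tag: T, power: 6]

Rejected, Rejected, Accepted, Rejected

Rule: power ≤ 2. This holds for each 'Accepted' example and fails for each 'Rejected' one.
[channel: 12, band: alpha, tag: T, power: 4]: Rejected (power = 4). [channel: 7, band: alpha, tag: P, power: 7]: Rejected (power = 7). [channel: 8, band: beta, tag: Q, power: 2]: Accepted (power = 2). [channel: 20, band: beta, tag: T, power: 6]: Rejected (power = 6).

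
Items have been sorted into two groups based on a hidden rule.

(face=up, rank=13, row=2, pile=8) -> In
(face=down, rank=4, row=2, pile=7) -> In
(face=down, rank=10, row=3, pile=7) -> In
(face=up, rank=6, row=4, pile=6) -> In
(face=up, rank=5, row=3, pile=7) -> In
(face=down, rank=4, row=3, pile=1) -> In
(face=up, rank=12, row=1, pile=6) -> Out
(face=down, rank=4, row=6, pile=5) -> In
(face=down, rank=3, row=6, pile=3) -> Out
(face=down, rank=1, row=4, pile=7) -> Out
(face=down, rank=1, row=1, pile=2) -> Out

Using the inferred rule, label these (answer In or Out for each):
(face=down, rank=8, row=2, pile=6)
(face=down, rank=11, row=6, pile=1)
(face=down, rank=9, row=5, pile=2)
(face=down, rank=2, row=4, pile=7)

In, In, In, Out

Every 'In' example satisfies: row ≥ 2 AND rank ≥ 4. None of the 'Out' examples do.
(face=down, rank=8, row=2, pile=6) → row = 2, rank = 8 → In. (face=down, rank=11, row=6, pile=1) → row = 6, rank = 11 → In. (face=down, rank=9, row=5, pile=2) → row = 5, rank = 9 → In. (face=down, rank=2, row=4, pile=7) → row = 4, rank = 2 → Out.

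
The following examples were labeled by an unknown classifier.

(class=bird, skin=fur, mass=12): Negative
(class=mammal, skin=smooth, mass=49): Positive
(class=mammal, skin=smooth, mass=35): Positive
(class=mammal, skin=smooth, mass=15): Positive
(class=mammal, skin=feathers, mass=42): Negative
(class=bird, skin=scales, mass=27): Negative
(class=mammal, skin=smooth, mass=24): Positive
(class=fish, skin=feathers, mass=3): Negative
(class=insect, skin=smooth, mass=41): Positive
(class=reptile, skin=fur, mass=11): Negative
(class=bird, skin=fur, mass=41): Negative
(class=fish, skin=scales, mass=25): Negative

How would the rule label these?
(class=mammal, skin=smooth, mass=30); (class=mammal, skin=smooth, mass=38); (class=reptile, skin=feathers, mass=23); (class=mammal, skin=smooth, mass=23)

Positive, Positive, Negative, Positive

The classifier is using: skin is smooth.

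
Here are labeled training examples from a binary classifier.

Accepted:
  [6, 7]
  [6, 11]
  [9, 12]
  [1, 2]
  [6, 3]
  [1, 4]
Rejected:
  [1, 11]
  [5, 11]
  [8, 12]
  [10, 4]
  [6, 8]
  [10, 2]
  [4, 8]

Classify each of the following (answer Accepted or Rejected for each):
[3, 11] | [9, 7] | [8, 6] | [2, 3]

Rejected, Rejected, Rejected, Accepted

Every 'Accepted' example satisfies: sum is odd. None of the 'Rejected' examples do.
[3, 11]: Rejected (3+11 = 14). [9, 7]: Rejected (9+7 = 16). [8, 6]: Rejected (8+6 = 14). [2, 3]: Accepted (2+3 = 5).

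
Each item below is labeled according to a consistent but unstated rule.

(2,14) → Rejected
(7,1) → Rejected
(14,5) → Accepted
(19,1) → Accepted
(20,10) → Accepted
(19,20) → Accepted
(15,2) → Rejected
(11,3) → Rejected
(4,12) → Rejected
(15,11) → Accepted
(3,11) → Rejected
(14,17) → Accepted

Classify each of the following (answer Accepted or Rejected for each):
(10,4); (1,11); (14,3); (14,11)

Rule: sum ≥ 19. This holds for each 'Accepted' example and fails for each 'Rejected' one.
Rejected: (10,4), since 10+4 = 14.
Rejected: (1,11), since 1+11 = 12.
Rejected: (14,3), since 14+3 = 17.
Accepted: (14,11), since 14+11 = 25.

Rejected, Rejected, Rejected, Accepted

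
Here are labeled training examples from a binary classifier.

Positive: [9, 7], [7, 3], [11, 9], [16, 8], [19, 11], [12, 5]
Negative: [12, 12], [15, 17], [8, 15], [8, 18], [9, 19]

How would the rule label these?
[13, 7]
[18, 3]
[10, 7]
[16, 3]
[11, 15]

Positive, Positive, Positive, Positive, Negative

The rule appears to be: first > second.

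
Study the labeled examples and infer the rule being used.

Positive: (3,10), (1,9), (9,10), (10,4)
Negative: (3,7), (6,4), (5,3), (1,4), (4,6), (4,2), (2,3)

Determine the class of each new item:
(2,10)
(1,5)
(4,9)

Positive, Negative, Positive

The simplest hypothesis consistent with all the labels is: max ≥ 9.
(2,10) — max 10, hence Positive. (1,5) — max 5, hence Negative. (4,9) — max 9, hence Positive.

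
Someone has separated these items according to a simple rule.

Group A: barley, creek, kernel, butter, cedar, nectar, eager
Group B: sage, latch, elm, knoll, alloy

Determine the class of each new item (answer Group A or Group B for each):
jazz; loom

Group B, Group B

Every 'Group A' example satisfies: contains 'r'. None of the 'Group B' examples do.
jazz: no 'r', does not pass → Group B.
loom: no 'r', does not pass → Group B.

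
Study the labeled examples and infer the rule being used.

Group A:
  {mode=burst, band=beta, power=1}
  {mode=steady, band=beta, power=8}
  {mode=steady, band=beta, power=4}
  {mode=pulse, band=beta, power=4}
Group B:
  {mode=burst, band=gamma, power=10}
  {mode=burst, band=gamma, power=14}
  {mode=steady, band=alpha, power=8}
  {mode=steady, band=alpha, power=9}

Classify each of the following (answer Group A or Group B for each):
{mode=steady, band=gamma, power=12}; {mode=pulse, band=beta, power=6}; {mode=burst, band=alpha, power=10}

The common property of the 'Group A' items is: band is beta. No 'Group B' item has it.

Group B, Group A, Group B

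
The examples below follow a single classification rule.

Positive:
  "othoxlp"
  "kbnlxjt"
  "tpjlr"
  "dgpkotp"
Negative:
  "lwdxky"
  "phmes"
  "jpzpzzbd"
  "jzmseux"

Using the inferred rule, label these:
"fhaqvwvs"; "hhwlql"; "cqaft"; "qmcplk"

The distinguishing property — contains 't' — holds for all the 'Positive' cases and none of the 'Negative' cases.
"fhaqvwvs" — no 't', hence Negative.
"hhwlql" — no 't', hence Negative.
"cqaft" — has 't', hence Positive.
"qmcplk" — no 't', hence Negative.

Negative, Negative, Positive, Negative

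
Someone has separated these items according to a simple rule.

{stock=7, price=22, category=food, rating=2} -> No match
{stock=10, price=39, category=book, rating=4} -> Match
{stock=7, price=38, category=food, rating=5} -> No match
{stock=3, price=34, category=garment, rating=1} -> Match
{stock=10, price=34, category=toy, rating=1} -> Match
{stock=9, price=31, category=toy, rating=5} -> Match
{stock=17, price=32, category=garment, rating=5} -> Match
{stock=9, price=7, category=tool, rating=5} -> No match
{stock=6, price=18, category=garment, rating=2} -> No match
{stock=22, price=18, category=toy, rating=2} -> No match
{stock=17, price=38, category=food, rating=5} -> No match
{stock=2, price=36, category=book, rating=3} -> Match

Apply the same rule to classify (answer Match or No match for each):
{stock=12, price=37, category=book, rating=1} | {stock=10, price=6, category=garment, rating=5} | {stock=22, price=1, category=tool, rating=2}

Match, No match, No match

The simplest hypothesis consistent with all the labels is: price ≥ 31 AND price ≠ 38.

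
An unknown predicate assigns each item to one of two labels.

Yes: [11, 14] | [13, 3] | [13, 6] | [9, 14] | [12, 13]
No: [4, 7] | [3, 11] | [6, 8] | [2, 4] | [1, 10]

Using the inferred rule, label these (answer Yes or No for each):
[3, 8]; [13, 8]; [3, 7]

No, Yes, No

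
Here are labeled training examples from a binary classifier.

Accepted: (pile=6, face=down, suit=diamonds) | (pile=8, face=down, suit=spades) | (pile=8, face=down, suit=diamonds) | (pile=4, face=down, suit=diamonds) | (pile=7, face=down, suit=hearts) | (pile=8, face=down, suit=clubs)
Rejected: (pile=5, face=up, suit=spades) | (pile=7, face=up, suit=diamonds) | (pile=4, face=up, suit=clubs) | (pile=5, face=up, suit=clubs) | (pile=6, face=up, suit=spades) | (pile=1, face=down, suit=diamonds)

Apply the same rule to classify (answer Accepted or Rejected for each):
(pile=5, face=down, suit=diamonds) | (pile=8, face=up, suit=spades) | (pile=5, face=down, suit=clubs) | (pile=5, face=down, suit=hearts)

Accepted, Rejected, Accepted, Accepted

The pattern is that an item is 'Accepted' exactly when: face is down AND pile ≥ 4.
(pile=5, face=down, suit=diamonds) → face is down, pile = 5 → Accepted.
(pile=8, face=up, suit=spades) → face is up, pile = 8 → Rejected.
(pile=5, face=down, suit=clubs) → face is down, pile = 5 → Accepted.
(pile=5, face=down, suit=hearts) → face is down, pile = 5 → Accepted.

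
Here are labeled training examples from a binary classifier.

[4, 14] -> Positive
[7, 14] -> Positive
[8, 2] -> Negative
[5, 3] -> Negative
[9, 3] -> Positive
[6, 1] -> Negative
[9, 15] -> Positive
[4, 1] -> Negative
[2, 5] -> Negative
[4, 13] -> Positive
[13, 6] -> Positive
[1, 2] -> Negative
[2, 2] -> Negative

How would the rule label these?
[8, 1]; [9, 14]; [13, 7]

Negative, Positive, Positive

A rule that fits every label: sum ≥ 12 — true of each 'Positive' example, false of each 'Negative' one.
[8, 1]: 8+1 = 9, does not satisfy this → Negative. [9, 14]: 9+14 = 23, meets the rule → Positive. [13, 7]: 13+7 = 20, meets the rule → Positive.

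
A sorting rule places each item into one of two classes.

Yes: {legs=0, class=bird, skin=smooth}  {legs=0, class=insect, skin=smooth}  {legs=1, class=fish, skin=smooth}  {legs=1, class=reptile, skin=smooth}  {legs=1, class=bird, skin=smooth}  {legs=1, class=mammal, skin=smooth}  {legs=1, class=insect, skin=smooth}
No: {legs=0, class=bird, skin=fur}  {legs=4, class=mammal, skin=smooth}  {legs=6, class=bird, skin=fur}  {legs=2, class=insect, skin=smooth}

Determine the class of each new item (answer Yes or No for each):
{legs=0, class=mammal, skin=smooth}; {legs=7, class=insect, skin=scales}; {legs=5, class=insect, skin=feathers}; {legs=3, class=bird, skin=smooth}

Yes, No, No, No

The common property of the 'Yes' items is: skin is smooth AND legs ≤ 1. No 'No' item has it.
Yes: {legs=0, class=mammal, skin=smooth}, since skin is smooth, legs = 0. No: {legs=7, class=insect, skin=scales}, since skin is scales, legs = 7. No: {legs=5, class=insect, skin=feathers}, since skin is feathers, legs = 5. No: {legs=3, class=bird, skin=smooth}, since skin is smooth, legs = 3.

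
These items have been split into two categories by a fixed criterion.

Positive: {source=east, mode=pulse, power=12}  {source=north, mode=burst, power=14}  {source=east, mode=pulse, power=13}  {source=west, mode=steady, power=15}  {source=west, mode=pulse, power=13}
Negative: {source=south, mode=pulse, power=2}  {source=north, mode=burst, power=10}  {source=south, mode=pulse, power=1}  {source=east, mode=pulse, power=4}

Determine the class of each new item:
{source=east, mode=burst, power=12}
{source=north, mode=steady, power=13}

Positive, Positive

The common property of the 'Positive' items is: power ≥ 12. No 'Negative' item has it.
{source=east, mode=burst, power=12}: Positive (power = 12).
{source=north, mode=steady, power=13}: Positive (power = 13).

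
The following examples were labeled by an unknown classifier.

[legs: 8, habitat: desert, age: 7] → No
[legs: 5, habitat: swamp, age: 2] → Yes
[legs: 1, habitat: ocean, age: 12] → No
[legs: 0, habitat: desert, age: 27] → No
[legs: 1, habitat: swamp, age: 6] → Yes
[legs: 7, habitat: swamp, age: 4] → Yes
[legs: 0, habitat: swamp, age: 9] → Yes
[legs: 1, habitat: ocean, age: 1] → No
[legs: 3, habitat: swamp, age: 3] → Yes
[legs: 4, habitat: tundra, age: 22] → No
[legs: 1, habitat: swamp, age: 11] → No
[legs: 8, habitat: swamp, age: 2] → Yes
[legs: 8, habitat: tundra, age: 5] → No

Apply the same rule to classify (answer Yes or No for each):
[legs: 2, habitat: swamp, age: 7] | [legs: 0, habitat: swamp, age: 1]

The pattern is that an item is 'Yes' exactly when: habitat is swamp AND age ≤ 9.
Yes: [legs: 2, habitat: swamp, age: 7], since habitat is swamp, age = 7.
Yes: [legs: 0, habitat: swamp, age: 1], since habitat is swamp, age = 1.

Yes, Yes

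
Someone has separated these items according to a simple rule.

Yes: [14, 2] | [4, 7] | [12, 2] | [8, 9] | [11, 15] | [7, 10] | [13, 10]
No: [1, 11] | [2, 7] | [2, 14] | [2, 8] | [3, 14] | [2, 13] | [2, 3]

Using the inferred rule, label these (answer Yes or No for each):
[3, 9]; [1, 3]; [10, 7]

No, No, Yes

'Yes' ⟺ first ≥ 4.
[3, 9] → first 3 → No. [1, 3] → first 1 → No. [10, 7] → first 10 → Yes.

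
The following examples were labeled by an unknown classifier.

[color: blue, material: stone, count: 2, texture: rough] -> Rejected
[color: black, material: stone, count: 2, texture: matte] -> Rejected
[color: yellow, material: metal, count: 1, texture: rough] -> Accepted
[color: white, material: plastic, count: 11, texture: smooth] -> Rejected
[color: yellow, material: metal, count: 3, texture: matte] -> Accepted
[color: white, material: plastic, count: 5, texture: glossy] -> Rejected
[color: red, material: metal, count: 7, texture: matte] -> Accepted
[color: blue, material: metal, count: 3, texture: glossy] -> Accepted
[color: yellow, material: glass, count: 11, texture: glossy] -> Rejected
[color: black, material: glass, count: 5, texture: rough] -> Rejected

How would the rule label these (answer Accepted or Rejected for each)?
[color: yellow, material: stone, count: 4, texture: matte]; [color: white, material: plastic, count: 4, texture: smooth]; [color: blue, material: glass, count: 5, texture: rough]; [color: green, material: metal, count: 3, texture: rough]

The simplest hypothesis consistent with all the labels is: material is metal.
[color: yellow, material: stone, count: 4, texture: matte] — material is stone, hence Rejected.
[color: white, material: plastic, count: 4, texture: smooth] — material is plastic, hence Rejected.
[color: blue, material: glass, count: 5, texture: rough] — material is glass, hence Rejected.
[color: green, material: metal, count: 3, texture: rough] — material is metal, hence Accepted.

Rejected, Rejected, Rejected, Accepted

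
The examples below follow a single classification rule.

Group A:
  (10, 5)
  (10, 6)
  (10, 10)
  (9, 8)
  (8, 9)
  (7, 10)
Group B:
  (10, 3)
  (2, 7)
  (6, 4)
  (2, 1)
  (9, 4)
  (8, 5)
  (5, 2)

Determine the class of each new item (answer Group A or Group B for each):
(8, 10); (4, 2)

Group A, Group B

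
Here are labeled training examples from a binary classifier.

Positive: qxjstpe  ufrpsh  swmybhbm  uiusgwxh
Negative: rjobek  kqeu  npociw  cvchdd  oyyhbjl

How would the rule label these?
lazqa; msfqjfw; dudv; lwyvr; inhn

Negative, Positive, Negative, Negative, Negative

Comparing the two groups points to one rule — contains 's'.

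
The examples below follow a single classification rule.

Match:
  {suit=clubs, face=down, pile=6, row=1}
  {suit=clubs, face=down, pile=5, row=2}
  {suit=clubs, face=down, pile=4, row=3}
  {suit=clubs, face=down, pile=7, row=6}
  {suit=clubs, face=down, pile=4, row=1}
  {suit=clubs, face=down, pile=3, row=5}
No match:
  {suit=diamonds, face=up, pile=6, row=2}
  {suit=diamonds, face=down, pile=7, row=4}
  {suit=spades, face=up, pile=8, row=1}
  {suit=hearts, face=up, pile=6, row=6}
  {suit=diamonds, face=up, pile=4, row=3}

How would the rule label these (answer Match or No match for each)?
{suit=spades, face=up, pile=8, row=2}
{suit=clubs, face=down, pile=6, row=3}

The simplest hypothesis consistent with all the labels is: suit is clubs.
{suit=spades, face=up, pile=8, row=2}: suit is spades, fails the rule → No match. {suit=clubs, face=down, pile=6, row=3}: suit is clubs, matches → Match.

No match, Match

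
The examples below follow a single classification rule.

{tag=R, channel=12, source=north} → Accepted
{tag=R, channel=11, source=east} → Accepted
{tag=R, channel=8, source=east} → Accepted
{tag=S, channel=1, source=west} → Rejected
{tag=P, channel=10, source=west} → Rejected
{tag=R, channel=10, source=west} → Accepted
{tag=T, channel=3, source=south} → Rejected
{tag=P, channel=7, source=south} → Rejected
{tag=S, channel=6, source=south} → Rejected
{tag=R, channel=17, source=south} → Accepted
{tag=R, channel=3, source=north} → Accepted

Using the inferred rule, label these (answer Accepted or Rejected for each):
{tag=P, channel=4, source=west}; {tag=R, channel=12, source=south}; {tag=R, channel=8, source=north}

Rejected, Accepted, Accepted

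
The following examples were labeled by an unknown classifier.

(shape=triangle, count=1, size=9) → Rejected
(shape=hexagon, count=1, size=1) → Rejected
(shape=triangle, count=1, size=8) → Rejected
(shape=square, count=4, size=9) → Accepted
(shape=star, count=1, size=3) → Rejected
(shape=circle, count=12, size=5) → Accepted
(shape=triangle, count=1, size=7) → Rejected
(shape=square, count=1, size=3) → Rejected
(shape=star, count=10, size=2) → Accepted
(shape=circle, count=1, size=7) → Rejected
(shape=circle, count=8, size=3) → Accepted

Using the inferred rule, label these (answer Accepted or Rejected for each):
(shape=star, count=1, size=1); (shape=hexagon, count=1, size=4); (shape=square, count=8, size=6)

Rejected, Rejected, Accepted

A rule that fits every label: count ≥ 4 — true of each 'Accepted' example, false of each 'Rejected' one.
(shape=star, count=1, size=1): Rejected (count = 1). (shape=hexagon, count=1, size=4): Rejected (count = 1). (shape=square, count=8, size=6): Accepted (count = 8).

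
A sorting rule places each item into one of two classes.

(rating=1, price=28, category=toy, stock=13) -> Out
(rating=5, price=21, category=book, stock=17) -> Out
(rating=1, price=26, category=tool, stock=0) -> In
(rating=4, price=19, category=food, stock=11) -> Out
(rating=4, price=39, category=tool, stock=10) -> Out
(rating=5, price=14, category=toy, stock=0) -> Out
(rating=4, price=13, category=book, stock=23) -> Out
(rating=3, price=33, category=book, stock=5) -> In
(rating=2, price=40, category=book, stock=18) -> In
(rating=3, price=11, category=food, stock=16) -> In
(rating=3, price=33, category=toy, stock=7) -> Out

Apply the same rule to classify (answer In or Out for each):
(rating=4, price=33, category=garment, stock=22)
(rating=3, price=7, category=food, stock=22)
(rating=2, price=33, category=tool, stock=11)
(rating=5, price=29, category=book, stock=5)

The classifier is using: category is not toy AND rating ≤ 3.

Out, In, In, Out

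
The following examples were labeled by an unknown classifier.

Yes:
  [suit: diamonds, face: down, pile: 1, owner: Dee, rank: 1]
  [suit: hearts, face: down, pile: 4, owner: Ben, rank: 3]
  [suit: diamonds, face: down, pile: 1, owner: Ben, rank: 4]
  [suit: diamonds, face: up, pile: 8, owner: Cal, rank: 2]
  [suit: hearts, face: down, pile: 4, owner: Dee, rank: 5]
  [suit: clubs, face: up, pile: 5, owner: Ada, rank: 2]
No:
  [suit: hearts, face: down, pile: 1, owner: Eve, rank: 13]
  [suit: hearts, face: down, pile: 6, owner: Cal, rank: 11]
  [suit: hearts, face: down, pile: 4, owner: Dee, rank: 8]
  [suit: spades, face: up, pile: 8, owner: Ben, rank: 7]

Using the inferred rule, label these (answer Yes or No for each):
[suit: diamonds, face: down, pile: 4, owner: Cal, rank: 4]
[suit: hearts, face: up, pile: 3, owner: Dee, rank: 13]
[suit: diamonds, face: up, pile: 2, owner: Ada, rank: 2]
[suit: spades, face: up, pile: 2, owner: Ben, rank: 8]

'Yes' ⟺ rank ≤ 5.
[suit: diamonds, face: down, pile: 4, owner: Cal, rank: 4] — rank = 4, hence Yes. [suit: hearts, face: up, pile: 3, owner: Dee, rank: 13] — rank = 13, hence No. [suit: diamonds, face: up, pile: 2, owner: Ada, rank: 2] — rank = 2, hence Yes. [suit: spades, face: up, pile: 2, owner: Ben, rank: 8] — rank = 8, hence No.

Yes, No, Yes, No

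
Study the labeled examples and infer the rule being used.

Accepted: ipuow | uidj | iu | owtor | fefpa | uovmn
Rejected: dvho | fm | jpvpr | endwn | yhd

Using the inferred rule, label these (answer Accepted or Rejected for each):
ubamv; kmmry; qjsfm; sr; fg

Every 'Accepted' example satisfies: has ≥ 2 vowels. None of the 'Rejected' examples do.

Accepted, Rejected, Rejected, Rejected, Rejected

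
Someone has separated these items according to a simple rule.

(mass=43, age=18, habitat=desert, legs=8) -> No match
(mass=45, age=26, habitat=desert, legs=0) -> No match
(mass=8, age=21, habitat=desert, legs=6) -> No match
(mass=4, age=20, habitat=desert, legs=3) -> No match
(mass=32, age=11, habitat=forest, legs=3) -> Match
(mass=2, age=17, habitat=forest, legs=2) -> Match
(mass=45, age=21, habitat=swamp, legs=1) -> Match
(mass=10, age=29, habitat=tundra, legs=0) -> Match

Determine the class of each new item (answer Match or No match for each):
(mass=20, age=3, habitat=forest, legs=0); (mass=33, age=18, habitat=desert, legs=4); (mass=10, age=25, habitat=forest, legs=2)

Looking at the examples, the only property every 'Match' case has and every 'No match' case lacks is: habitat is not desert.

Match, No match, Match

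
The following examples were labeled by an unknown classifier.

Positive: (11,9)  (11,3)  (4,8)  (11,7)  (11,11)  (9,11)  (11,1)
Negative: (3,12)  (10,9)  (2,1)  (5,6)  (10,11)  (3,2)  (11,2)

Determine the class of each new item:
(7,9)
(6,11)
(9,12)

'Positive' ⟺ sum is even.
(7,9): 7+9 = 16 — meets the rule, so Positive. (6,11): 6+11 = 17 — fails this test, so Negative. (9,12): 9+12 = 21 — fails this test, so Negative.

Positive, Negative, Negative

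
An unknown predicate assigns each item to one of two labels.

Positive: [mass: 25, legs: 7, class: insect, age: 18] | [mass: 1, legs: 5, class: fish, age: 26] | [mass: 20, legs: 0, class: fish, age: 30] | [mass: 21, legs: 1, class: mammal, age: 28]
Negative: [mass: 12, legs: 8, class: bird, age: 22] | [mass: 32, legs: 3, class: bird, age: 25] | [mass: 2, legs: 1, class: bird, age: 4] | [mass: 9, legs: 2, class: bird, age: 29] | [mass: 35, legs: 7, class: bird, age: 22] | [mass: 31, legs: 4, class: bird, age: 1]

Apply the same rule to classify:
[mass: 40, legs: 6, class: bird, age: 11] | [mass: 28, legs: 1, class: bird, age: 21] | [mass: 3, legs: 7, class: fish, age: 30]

Negative, Negative, Positive

Every 'Positive' example satisfies: class is not bird. None of the 'Negative' examples do.
[mass: 40, legs: 6, class: bird, age: 11]: class is bird, does not pass → Negative.
[mass: 28, legs: 1, class: bird, age: 21]: class is bird, does not pass → Negative.
[mass: 3, legs: 7, class: fish, age: 30]: class is fish, checks out → Positive.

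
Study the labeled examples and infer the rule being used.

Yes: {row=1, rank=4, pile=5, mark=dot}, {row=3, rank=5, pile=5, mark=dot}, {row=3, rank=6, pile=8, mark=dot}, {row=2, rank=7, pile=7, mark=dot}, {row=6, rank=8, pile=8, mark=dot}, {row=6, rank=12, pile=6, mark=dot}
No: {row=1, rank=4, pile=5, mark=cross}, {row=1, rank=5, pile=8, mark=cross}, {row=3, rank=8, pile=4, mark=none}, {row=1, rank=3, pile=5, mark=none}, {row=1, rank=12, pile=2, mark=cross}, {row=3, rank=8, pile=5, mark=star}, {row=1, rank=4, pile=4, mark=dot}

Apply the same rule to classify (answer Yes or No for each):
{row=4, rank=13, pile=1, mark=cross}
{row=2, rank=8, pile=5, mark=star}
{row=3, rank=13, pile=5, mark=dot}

No, No, Yes

'Yes' ⟺ mark is dot AND pile ≥ 5.
{row=4, rank=13, pile=1, mark=cross} → mark is cross, pile = 1 → No. {row=2, rank=8, pile=5, mark=star} → mark is star, pile = 5 → No. {row=3, rank=13, pile=5, mark=dot} → mark is dot, pile = 5 → Yes.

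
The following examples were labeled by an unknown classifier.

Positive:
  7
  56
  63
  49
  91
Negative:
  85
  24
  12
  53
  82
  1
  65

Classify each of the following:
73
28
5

Negative, Positive, Negative

Looking at the examples, the only property every 'Positive' case has and every 'Negative' case lacks is: multiple of 7.
73: 73 = 7·10 + 3 — lacks this property, so Negative. 28: 28 = 7·4 — checks out, so Positive. 5: 5 = 7·0 + 5 — lacks this property, so Negative.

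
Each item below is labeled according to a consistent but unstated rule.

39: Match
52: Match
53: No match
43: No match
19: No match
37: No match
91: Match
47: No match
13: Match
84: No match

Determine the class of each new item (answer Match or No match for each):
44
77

No match, No match

The pattern is that an item is 'Match' exactly when: multiple of 13.
44: No match (44 = 13·3 + 5).
77: No match (77 = 13·5 + 12).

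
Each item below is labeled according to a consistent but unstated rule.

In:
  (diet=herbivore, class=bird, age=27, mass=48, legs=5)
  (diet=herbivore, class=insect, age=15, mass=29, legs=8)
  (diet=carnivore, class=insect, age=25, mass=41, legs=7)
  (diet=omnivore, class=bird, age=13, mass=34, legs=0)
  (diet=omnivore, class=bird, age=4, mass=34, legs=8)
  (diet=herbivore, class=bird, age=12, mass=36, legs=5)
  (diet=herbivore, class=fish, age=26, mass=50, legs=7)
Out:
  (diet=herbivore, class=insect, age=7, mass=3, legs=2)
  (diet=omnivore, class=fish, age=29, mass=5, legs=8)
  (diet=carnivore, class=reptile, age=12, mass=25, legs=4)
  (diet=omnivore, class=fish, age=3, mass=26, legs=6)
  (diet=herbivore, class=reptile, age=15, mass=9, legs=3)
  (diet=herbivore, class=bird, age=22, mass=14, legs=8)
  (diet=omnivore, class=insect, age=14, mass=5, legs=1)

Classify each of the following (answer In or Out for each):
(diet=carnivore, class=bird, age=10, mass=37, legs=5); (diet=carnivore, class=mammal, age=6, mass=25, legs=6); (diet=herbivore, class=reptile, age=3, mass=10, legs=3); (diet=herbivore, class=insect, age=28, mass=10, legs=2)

In, Out, Out, Out

Every 'In' example satisfies: mass ≥ 29. None of the 'Out' examples do.
(diet=carnivore, class=bird, age=10, mass=37, legs=5): In (mass = 37). (diet=carnivore, class=mammal, age=6, mass=25, legs=6): Out (mass = 25). (diet=herbivore, class=reptile, age=3, mass=10, legs=3): Out (mass = 10). (diet=herbivore, class=insect, age=28, mass=10, legs=2): Out (mass = 10).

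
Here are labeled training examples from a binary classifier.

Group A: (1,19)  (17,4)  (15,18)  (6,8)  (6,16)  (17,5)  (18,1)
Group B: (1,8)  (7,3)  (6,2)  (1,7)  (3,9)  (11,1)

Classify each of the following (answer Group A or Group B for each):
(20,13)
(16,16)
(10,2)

Every 'Group A' example satisfies: sum ≥ 14. None of the 'Group B' examples do.
(20,13) → 20+13 = 33 → Group A. (16,16) → 16+16 = 32 → Group A. (10,2) → 10+2 = 12 → Group B.

Group A, Group A, Group B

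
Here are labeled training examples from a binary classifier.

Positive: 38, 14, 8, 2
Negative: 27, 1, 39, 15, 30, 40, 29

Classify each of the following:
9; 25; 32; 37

Negative, Negative, Positive, Negative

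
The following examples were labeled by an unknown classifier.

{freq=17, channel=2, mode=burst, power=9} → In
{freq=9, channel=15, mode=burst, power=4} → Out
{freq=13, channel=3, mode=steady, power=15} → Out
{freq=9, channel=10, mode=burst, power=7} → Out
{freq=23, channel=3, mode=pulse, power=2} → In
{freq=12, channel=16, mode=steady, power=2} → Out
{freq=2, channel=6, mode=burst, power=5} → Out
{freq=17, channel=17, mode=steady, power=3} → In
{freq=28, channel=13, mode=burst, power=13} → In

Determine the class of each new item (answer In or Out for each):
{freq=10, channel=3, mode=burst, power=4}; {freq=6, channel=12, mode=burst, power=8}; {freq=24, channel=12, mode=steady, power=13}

Out, Out, In

The simplest hypothesis consistent with all the labels is: freq ≥ 17.
{freq=10, channel=3, mode=burst, power=4} — freq = 10, hence Out.
{freq=6, channel=12, mode=burst, power=8} — freq = 6, hence Out.
{freq=24, channel=12, mode=steady, power=13} — freq = 24, hence In.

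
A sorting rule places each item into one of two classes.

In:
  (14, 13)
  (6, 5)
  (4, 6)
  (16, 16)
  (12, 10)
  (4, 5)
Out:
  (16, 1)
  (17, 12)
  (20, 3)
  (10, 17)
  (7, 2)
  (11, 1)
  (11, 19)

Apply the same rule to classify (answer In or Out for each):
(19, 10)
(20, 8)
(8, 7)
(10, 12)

The pattern is that an item is 'In' exactly when: |first − second| ≤ 2.
(19, 10): Out (|19−10| = 9). (20, 8): Out (|20−8| = 12). (8, 7): In (|8−7| = 1). (10, 12): In (|10−12| = 2).

Out, Out, In, In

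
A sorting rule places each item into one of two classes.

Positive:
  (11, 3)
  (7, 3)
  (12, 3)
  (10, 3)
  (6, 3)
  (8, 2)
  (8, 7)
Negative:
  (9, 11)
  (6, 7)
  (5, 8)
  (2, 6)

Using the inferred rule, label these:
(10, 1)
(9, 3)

The pattern is that an item is 'Positive' exactly when: first > second.
(10, 1): 10 > 1 — meets the rule, so Positive. (9, 3): 9 > 3 — meets the rule, so Positive.

Positive, Positive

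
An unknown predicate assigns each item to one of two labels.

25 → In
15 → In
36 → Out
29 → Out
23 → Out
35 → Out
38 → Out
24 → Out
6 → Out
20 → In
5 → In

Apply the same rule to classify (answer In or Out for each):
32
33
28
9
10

Out, Out, Out, Out, In

'In' ⟺ multiple of 5 AND at most 25.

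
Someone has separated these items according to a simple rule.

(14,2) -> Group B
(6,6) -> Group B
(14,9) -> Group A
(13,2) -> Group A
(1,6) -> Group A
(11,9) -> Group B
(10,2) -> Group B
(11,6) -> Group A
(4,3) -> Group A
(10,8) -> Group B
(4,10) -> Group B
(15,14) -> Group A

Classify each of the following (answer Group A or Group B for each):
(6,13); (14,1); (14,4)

The common property of the 'Group A' items is: sum is odd. No 'Group B' item has it.
(6,13): 6+13 = 19 — satisfies this, so Group A.
(14,1): 14+1 = 15 — satisfies this, so Group A.
(14,4): 14+4 = 18 — fails the rule, so Group B.

Group A, Group A, Group B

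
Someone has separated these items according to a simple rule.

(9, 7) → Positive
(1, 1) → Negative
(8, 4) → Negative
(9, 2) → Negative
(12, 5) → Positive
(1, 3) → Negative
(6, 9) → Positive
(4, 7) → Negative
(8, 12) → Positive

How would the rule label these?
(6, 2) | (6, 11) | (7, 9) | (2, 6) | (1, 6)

Negative, Positive, Positive, Negative, Negative

Every 'Positive' example satisfies: sum ≥ 15. None of the 'Negative' examples do.
(6, 2): 6+2 = 8 — does not fit, so Negative. (6, 11): 6+11 = 17 — meets the rule, so Positive. (7, 9): 7+9 = 16 — meets the rule, so Positive. (2, 6): 2+6 = 8 — does not fit, so Negative. (1, 6): 1+6 = 7 — does not fit, so Negative.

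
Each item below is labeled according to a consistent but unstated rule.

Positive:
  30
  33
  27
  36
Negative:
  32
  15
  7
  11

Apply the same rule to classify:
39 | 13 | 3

Positive, Negative, Negative

The common property of the 'Positive' items is: multiple of 3 AND at least 27. No 'Negative' item has it.
39: 39 = 3·13, 39 ≥ 27, qualifies → Positive.
13: 13 = 3·4 + 1, 13 < 27, does not fit → Negative.
3: 3 = 3·1, 3 < 27, does not fit → Negative.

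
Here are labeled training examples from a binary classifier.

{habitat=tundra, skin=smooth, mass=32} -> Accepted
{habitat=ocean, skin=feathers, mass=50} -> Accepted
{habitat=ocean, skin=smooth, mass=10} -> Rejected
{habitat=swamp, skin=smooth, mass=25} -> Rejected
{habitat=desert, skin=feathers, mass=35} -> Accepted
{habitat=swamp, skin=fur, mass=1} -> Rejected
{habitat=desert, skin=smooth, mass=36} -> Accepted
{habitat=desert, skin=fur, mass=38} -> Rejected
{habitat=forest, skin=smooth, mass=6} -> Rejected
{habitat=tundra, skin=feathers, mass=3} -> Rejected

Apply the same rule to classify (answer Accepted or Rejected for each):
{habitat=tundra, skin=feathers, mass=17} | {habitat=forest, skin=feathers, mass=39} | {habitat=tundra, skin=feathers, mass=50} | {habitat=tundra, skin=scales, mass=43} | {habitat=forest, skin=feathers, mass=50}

Rule: mass ≥ 32 AND mass ≠ 38. This holds for each 'Accepted' example and fails for each 'Rejected' one.

Rejected, Accepted, Accepted, Accepted, Accepted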